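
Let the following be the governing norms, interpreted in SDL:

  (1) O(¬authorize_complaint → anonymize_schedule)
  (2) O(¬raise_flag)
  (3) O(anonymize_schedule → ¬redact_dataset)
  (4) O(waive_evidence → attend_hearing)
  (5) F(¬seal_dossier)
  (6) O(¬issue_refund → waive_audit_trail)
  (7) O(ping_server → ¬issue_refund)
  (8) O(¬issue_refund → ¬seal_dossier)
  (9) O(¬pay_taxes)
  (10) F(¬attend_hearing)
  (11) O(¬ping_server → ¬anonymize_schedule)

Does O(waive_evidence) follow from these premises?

No

Premise 4 is O(waive_evidence → attend_hearing); even if O(attend_hearing) held, inferring O(waive_evidence) would be affirming the consequent — invalid.
No other premise forces O(waive_evidence). An ideal world satisfying every premise can still have waive_evidence false, so O(waive_evidence) is not derivable.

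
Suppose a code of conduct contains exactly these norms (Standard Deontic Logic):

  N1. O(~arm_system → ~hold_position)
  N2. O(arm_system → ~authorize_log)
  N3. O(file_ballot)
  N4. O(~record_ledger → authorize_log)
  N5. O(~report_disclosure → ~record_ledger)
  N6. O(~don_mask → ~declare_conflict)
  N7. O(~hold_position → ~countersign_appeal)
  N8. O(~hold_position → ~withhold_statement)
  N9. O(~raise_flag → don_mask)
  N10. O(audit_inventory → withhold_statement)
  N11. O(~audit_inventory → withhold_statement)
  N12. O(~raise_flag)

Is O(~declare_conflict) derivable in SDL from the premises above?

No

Premise 6 is O(~don_mask → ~declare_conflict), but O(~don_mask) is not derivable from the premises, so it does not yield O(~declare_conflict).
No other premise forces O(~declare_conflict). An ideal world satisfying every premise can still have ~declare_conflict false, so O(~declare_conflict) is not derivable.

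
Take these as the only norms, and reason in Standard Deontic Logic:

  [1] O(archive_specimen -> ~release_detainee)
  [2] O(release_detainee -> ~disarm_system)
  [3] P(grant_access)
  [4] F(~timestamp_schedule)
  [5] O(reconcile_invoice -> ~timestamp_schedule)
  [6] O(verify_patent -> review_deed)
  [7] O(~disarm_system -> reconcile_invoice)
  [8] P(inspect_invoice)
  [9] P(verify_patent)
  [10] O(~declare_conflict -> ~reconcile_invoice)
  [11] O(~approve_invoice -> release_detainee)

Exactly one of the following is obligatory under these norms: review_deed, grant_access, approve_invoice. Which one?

F(~timestamp_schedule) at premise 4 means O(timestamp_schedule).
Premise 5, O(reconcile_invoice -> ~timestamp_schedule), contraposes to O(timestamp_schedule -> ~reconcile_invoice); with O(timestamp_schedule) we get O(~reconcile_invoice).
Premise 7 is O(~disarm_system -> reconcile_invoice); contrapositively O(~reconcile_invoice -> disarm_system). Since O(~reconcile_invoice) holds, K gives O(disarm_system).
Premise 2, O(release_detainee -> ~disarm_system), contraposes to O(disarm_system -> ~release_detainee); with O(disarm_system) we get O(~release_detainee).
Premise 11, O(~approve_invoice -> release_detainee), contraposes to O(~release_detainee -> approve_invoice); with O(~release_detainee) we get O(approve_invoice).
So O(approve_invoice) holds — approve_invoice is obligatory. None of the other listed options is made obligatory by any chain of premises.

approve_invoice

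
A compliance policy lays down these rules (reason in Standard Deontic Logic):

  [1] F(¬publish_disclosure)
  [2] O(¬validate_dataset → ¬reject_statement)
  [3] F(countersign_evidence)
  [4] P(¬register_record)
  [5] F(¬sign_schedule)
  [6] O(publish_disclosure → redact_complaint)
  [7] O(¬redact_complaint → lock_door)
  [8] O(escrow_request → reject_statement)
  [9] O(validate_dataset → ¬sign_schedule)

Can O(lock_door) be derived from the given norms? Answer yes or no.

Premise 7 is O(¬redact_complaint → lock_door), but O(¬redact_complaint) is not derivable from the premises, so it does not yield O(lock_door).
No other premise forces O(lock_door). An ideal world satisfying every premise can still have lock_door false, so O(lock_door) is not derivable.

No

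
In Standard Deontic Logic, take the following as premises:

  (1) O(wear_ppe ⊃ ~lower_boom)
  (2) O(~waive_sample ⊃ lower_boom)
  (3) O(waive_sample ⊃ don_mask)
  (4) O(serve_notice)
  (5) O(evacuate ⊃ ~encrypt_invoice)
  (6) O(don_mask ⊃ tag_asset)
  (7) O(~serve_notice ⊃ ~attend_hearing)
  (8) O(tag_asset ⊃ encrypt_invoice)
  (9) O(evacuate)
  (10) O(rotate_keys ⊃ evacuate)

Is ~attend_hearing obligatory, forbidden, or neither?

Neither

Premise 7 is O(~serve_notice ⊃ ~attend_hearing), but O(~serve_notice) is not derivable from the premises, so it does not yield O(~attend_hearing).
No premise or chain of K-axiom applications forces O(~attend_hearing), and none forces O(attend_hearing). So ~attend_hearing is neither obligatory nor forbidden under these norms.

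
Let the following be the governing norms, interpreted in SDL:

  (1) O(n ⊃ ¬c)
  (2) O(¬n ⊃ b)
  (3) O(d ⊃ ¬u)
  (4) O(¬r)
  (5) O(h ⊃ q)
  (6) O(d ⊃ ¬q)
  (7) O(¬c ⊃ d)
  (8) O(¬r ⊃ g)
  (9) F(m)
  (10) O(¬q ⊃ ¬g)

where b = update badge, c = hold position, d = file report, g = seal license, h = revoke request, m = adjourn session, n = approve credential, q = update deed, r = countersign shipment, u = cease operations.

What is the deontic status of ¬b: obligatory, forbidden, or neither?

From premise 4 we have O(¬r).
From O(¬r) and premise 8, O(¬r ⊃ g), we obtain O(g).
Premise 10, O(¬q ⊃ ¬g), contraposes to O(g ⊃ q); with O(g) we get O(q).
Premise 6, O(d ⊃ ¬q), contraposes to O(q ⊃ ¬d); with O(q) we get O(¬d).
The contrapositive of premise 7 (O(¬c ⊃ d)) is O(¬d ⊃ c), and O(¬d) is already established, so O(c).
Premise 1, O(n ⊃ ¬c), contraposes to O(c ⊃ ¬n); with O(c) we get O(¬n).
With premise 2, O(¬n ⊃ b), the K-axiom yields O(b).
Premises 3, 5, 9 do not contribute to this derivation.
Thus O(b), which is F(¬b): ¬b is forbidden.

Forbidden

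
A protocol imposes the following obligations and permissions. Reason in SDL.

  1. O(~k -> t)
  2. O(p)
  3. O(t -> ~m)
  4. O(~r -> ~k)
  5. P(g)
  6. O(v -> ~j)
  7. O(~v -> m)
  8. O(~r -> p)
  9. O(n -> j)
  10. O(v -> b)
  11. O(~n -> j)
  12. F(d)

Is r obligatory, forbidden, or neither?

Premises 11 and 9 cover both cases: O(~n -> j) and O(n -> j). Since ~n ∨ n is a tautology, O(j) follows.
Premise 6 is O(v -> ~j); contrapositively O(j -> ~v). Since O(j) holds, K gives O(~v).
Applying K to premise 7 (O(~v -> m)) and O(~v) yields O(m).
Premise 3, O(t -> ~m), contraposes to O(m -> ~t); with O(m) we get O(~t).
The contrapositive of premise 1 (O(~k -> t)) is O(~t -> k), and O(~t) is already established, so O(k).
Premise 4 is O(~r -> ~k); contrapositively O(k -> r). Since O(k) holds, K gives O(r).
Premises 2, 5, 8, 10, 12 do not contribute to this derivation.
Hence r is obligatory.

Obligatory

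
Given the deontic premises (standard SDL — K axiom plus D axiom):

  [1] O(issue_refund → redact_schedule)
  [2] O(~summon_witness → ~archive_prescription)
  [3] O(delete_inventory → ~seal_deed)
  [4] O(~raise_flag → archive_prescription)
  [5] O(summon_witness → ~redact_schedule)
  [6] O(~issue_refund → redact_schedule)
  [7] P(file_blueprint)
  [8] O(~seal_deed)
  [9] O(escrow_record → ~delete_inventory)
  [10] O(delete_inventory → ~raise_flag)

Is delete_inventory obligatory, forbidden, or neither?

By case analysis on ~issue_refund: premise 6 gives O(~issue_refund → redact_schedule) and premise 1 gives O(issue_refund → redact_schedule), so O(redact_schedule) either way.
Premise 5 is O(summon_witness → ~redact_schedule); contrapositively O(redact_schedule → ~summon_witness). Since O(redact_schedule) holds, K gives O(~summon_witness).
From O(~summon_witness) and premise 2, O(~summon_witness → ~archive_prescription), we obtain O(~archive_prescription).
Premise 4 is O(~raise_flag → archive_prescription); contrapositively O(~archive_prescription → raise_flag). Since O(~archive_prescription) holds, K gives O(raise_flag).
The contrapositive of premise 10 (O(delete_inventory → ~raise_flag)) is O(raise_flag → ~delete_inventory), and O(raise_flag) is already established, so O(~delete_inventory).
Premises 3, 7, 8, 9 do not contribute to this derivation.
Thus O(~delete_inventory), which is F(delete_inventory): delete_inventory is forbidden.

Forbidden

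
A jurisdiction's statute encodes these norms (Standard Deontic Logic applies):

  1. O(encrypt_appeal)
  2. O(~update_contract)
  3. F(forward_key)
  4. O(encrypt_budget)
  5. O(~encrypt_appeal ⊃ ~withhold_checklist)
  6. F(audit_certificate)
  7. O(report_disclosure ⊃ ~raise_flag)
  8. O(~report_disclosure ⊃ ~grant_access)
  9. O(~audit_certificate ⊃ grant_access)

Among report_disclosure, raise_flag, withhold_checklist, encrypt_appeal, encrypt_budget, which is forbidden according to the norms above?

raise_flag

Premise 6, F(audit_certificate), is equivalent to O(~audit_certificate).
Applying K to premise 9 (O(~audit_certificate ⊃ grant_access)) and O(~audit_certificate) yields O(grant_access).
Premise 8, O(~report_disclosure ⊃ ~grant_access), contraposes to O(grant_access ⊃ report_disclosure); with O(grant_access) we get O(report_disclosure).
From O(report_disclosure) and premise 7, O(report_disclosure ⊃ ~raise_flag), we obtain O(~raise_flag).
So O(~raise_flag) holds, i.e. raise_flag is forbidden. None of the other listed options is forbidden under the premises.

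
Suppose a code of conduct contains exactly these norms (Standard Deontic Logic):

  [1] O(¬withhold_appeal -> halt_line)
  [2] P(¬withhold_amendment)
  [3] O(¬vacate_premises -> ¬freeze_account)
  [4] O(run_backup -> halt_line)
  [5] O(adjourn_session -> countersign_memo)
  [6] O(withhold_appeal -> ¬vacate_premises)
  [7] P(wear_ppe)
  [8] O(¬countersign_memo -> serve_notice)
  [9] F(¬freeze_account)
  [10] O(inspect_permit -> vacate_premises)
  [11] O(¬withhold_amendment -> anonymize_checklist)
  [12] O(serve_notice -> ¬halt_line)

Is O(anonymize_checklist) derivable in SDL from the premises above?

No

Premise 11 is O(¬withhold_amendment -> anonymize_checklist), but O(¬withhold_amendment) is not derivable from the premises (the permission P(¬withhold_amendment) asserts only ¬O(withhold_amendment), not O(¬withhold_amendment)), so it does not yield O(anonymize_checklist).
No other premise forces O(anonymize_checklist). An ideal world satisfying every premise can still have anonymize_checklist false, so O(anonymize_checklist) is not derivable.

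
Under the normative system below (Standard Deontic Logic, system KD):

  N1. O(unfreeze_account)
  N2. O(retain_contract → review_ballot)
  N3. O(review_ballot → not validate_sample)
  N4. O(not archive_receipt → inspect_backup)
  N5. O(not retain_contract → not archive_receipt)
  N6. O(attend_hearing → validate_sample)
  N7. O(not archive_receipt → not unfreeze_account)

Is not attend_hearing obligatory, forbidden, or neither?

Premise 1 gives O(unfreeze_account).
Premise 7 is O(not archive_receipt → not unfreeze_account); contrapositively O(unfreeze_account → archive_receipt). Since O(unfreeze_account) holds, K gives O(archive_receipt).
The contrapositive of premise 5 (O(not retain_contract → not archive_receipt)) is O(archive_receipt → retain_contract), and O(archive_receipt) is already established, so O(retain_contract).
With premise 2, O(retain_contract → review_ballot), the K-axiom yields O(review_ballot).
With premise 3, O(review_ballot → not validate_sample), the K-axiom yields O(not validate_sample).
Premise 6 is O(attend_hearing → validate_sample); contrapositively O(not validate_sample → not attend_hearing). Since O(not validate_sample) holds, K gives O(not attend_hearing).
Premise 4 does not contribute to this derivation.
Hence not attend_hearing is obligatory.

Obligatory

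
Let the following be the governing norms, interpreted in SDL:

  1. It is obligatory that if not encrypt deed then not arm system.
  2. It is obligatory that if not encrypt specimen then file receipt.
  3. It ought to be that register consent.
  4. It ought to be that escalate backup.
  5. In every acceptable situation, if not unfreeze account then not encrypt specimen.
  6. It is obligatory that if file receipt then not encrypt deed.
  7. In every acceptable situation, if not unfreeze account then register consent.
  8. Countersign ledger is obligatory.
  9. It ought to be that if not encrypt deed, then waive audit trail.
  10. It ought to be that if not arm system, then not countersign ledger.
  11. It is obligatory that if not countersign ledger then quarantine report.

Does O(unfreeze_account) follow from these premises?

Yes

From premise 8 we have O(countersign_ledger).
Premise 10, O(¬arm_system → ¬countersign_ledger), contraposes to O(countersign_ledger → arm_system); with O(countersign_ledger) we get O(arm_system).
Premise 1 is O(¬encrypt_deed → ¬arm_system); contrapositively O(arm_system → encrypt_deed). Since O(arm_system) holds, K gives O(encrypt_deed).
The contrapositive of premise 6 (O(file_receipt → ¬encrypt_deed)) is O(encrypt_deed → ¬file_receipt), and O(encrypt_deed) is already established, so O(¬file_receipt).
Premise 2, O(¬encrypt_specimen → file_receipt), contraposes to O(¬file_receipt → encrypt_specimen); with O(¬file_receipt) we get O(encrypt_specimen).
Premise 5 is O(¬unfreeze_account → ¬encrypt_specimen); contrapositively O(encrypt_specimen → unfreeze_account). Since O(encrypt_specimen) holds, K gives O(unfreeze_account).
Premises 3, 4, 7, 9, 11 do not contribute to this derivation.
So O(unfreeze_account) follows.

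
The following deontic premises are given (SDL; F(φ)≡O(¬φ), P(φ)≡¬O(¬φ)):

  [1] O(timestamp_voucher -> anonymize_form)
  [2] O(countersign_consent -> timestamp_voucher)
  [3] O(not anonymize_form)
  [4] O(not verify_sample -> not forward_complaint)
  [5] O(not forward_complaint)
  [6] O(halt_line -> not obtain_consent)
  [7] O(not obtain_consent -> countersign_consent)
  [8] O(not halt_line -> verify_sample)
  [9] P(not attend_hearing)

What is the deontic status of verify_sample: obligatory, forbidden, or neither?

Premise 3 gives O(not anonymize_form).
The contrapositive of premise 1 (O(timestamp_voucher -> anonymize_form)) is O(not anonymize_form -> not timestamp_voucher), and O(not anonymize_form) is already established, so O(not timestamp_voucher).
Premise 2, O(countersign_consent -> timestamp_voucher), contraposes to O(not timestamp_voucher -> not countersign_consent); with O(not timestamp_voucher) we get O(not countersign_consent).
The contrapositive of premise 7 (O(not obtain_consent -> countersign_consent)) is O(not countersign_consent -> obtain_consent), and O(not countersign_consent) is already established, so O(obtain_consent).
Premise 6, O(halt_line -> not obtain_consent), contraposes to O(obtain_consent -> not halt_line); with O(obtain_consent) we get O(not halt_line).
With premise 8, O(not halt_line -> verify_sample), the K-axiom yields O(verify_sample).
Premises 4, 5, 9 do not contribute to this derivation.
Hence verify_sample is obligatory.

Obligatory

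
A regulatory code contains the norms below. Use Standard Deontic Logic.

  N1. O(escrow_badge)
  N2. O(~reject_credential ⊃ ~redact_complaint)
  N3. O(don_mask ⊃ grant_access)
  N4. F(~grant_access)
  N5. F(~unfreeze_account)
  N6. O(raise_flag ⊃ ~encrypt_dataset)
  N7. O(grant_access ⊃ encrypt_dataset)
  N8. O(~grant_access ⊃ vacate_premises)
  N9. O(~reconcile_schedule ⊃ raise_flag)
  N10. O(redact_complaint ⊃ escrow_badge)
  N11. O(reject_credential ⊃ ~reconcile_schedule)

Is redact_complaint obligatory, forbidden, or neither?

F(~grant_access) at premise 4 means O(grant_access).
Premise 7 is O(grant_access ⊃ encrypt_dataset); since O(grant_access), deontic closure gives O(encrypt_dataset).
The contrapositive of premise 6 (O(raise_flag ⊃ ~encrypt_dataset)) is O(encrypt_dataset ⊃ ~raise_flag), and O(encrypt_dataset) is already established, so O(~raise_flag).
Premise 9, O(~reconcile_schedule ⊃ raise_flag), contraposes to O(~raise_flag ⊃ reconcile_schedule); with O(~raise_flag) we get O(reconcile_schedule).
Premise 11 is O(reject_credential ⊃ ~reconcile_schedule); contrapositively O(reconcile_schedule ⊃ ~reject_credential). Since O(reconcile_schedule) holds, K gives O(~reject_credential).
From O(~reject_credential) and premise 2, O(~reject_credential ⊃ ~redact_complaint), we obtain O(~redact_complaint).
Premises 1, 3, 5, 8, 10 do not contribute to this derivation.
Thus O(~redact_complaint), which is F(redact_complaint): redact_complaint is forbidden.

Forbidden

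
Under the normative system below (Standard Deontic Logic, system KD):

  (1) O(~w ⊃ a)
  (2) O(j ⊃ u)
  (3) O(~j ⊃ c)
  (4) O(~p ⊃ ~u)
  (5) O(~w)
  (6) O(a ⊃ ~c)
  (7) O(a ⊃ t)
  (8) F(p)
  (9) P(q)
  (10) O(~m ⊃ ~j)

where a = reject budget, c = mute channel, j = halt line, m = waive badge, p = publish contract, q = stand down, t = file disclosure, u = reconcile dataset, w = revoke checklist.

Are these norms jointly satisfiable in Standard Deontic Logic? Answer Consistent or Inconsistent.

Premise 8, F(p), is equivalent to O(~p).
From O(~p) and premise 4, O(~p ⊃ ~u), we obtain O(~u).
Premise 2, O(j ⊃ u), contraposes to O(~u ⊃ ~j); with O(~u) we get O(~j).
With premise 3, O(~j ⊃ c), the K-axiom yields O(c).
Premise 6, O(a ⊃ ~c), contraposes to O(c ⊃ ~a); with O(c) we get O(~a).
Premise 1, O(~w ⊃ a), contraposes to O(~a ⊃ w); with O(~a) we get O(w).
Yet premise 5 states O(~w).
We now have both O(w) and O(~w) — w is simultaneously obligatory and forbidden, violating the D-axiom.

Inconsistent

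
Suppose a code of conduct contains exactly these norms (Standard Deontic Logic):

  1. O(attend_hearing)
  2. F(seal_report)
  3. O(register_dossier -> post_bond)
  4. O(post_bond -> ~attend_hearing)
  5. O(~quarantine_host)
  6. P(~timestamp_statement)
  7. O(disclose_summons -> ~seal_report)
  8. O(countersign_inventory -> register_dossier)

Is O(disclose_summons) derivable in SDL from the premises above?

No

Premise 7 is O(disclose_summons -> ~seal_report); even if O(~seal_report) held, inferring O(disclose_summons) would be affirming the consequent — invalid.
No other premise forces O(disclose_summons). An ideal world satisfying every premise can still have disclose_summons false, so O(disclose_summons) is not derivable.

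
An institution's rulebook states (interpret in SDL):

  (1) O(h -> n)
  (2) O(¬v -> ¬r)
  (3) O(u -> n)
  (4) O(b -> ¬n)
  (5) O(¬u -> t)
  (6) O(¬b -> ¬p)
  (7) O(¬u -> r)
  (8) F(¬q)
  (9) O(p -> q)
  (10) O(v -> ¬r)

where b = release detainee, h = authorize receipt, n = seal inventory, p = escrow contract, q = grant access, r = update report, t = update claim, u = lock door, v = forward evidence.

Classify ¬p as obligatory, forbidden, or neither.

Premises 10 and 2 cover both cases: O(v -> ¬r) and O(¬v -> ¬r). Since v ∨ ¬v is a tautology, O(¬r) follows.
Premise 7 is O(¬u -> r); contrapositively O(¬r -> u). Since O(¬r) holds, K gives O(u).
With premise 3, O(u -> n), the K-axiom yields O(n).
Premise 4, O(b -> ¬n), contraposes to O(n -> ¬b); with O(n) we get O(¬b).
Applying K to premise 6 (O(¬b -> ¬p)) and O(¬b) yields O(¬p).
Premises 1, 5, 8, 9 do not contribute to this derivation.
Hence ¬p is obligatory.

Obligatory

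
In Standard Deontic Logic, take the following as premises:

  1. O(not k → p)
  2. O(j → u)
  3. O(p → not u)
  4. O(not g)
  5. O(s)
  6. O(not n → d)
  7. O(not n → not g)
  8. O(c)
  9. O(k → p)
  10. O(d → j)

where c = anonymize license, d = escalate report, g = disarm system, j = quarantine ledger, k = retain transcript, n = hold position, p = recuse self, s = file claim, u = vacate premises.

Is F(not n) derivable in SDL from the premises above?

Yes

By case analysis on k: premise 9 gives O(k → p) and premise 1 gives O(not k → p), so O(p) either way.
Premise 3 is O(p → not u); since O(p), deontic closure gives O(not u).
The contrapositive of premise 2 (O(j → u)) is O(not u → not j), and O(not u) is already established, so O(not j).
The contrapositive of premise 10 (O(d → j)) is O(not j → not d), and O(not j) is already established, so O(not d).
Premise 6, O(not n → d), contraposes to O(not d → n); with O(not d) we get O(n).
Premises 4, 5, 7, 8 do not contribute to this derivation.
So O(n) holds, i.e. F(not n). The claim follows.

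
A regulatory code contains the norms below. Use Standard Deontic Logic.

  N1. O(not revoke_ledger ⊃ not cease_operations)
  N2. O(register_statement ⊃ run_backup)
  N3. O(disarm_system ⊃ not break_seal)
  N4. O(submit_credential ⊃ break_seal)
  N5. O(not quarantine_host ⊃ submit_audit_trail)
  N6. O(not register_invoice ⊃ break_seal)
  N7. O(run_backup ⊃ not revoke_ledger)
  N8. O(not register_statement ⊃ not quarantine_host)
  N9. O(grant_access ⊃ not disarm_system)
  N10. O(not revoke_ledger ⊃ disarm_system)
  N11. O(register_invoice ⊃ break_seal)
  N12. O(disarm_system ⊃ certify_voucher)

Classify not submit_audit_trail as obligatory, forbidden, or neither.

Forbidden

Premises 11 and 6 are O(register_invoice ⊃ break_seal) and O(not register_invoice ⊃ break_seal); every ideal world satisfies register_invoice or not register_invoice, so in either case break_seal holds — hence O(break_seal).
The contrapositive of premise 3 (O(disarm_system ⊃ not break_seal)) is O(break_seal ⊃ not disarm_system), and O(break_seal) is already established, so O(not disarm_system).
The contrapositive of premise 10 (O(not revoke_ledger ⊃ disarm_system)) is O(not disarm_system ⊃ revoke_ledger), and O(not disarm_system) is already established, so O(revoke_ledger).
The contrapositive of premise 7 (O(run_backup ⊃ not revoke_ledger)) is O(revoke_ledger ⊃ not run_backup), and O(revoke_ledger) is already established, so O(not run_backup).
Premise 2 is O(register_statement ⊃ run_backup); contrapositively O(not run_backup ⊃ not register_statement). Since O(not run_backup) holds, K gives O(not register_statement).
Applying K to premise 8 (O(not register_statement ⊃ not quarantine_host)) and O(not register_statement) yields O(not quarantine_host).
Applying K to premise 5 (O(not quarantine_host ⊃ submit_audit_trail)) and O(not quarantine_host) yields O(submit_audit_trail).
Premises 1, 4, 9, 12 do not contribute to this derivation.
Thus O(submit_audit_trail), which is F(not submit_audit_trail): not submit_audit_trail is forbidden.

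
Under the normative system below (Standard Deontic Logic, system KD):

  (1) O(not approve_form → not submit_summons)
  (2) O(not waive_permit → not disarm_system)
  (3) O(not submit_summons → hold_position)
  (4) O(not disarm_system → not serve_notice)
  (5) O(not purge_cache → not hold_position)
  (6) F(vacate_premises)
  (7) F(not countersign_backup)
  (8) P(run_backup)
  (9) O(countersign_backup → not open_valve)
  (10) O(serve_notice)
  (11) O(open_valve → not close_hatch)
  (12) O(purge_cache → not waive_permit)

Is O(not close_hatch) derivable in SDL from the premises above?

No

Premise 11 is O(open_valve → not close_hatch), but O(open_valve) is not derivable from the premises, so it does not yield O(not close_hatch).
No other premise forces O(not close_hatch). An ideal world satisfying every premise can still have not close_hatch false, so O(not close_hatch) is not derivable.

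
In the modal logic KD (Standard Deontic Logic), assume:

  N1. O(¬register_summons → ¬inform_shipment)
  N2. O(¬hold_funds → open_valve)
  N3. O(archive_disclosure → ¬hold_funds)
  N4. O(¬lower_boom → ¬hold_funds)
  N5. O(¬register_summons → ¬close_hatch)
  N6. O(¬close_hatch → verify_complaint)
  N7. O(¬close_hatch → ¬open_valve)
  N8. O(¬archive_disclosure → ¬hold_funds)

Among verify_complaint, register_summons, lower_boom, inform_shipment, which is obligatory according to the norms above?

register_summons

Premises 3 and 8 cover both cases: O(archive_disclosure → ¬hold_funds) and O(¬archive_disclosure → ¬hold_funds). Since archive_disclosure ∨ ¬archive_disclosure is a tautology, O(¬hold_funds) follows.
Premise 2 is O(¬hold_funds → open_valve); since O(¬hold_funds), deontic closure gives O(open_valve).
The contrapositive of premise 7 (O(¬close_hatch → ¬open_valve)) is O(open_valve → close_hatch), and O(open_valve) is already established, so O(close_hatch).
The contrapositive of premise 5 (O(¬register_summons → ¬close_hatch)) is O(close_hatch → register_summons), and O(close_hatch) is already established, so O(register_summons).
So O(register_summons) holds — register_summons is obligatory. None of the other listed options is made obligatory by any chain of premises.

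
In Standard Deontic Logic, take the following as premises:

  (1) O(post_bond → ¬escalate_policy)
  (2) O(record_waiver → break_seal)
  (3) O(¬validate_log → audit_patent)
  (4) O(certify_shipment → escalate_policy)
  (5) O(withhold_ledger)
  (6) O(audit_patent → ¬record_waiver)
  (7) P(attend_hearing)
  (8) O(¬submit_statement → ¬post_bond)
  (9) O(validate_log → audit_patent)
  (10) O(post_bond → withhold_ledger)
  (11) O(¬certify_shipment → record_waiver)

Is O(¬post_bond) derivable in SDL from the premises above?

Premises 9 and 3 are O(validate_log → audit_patent) and O(¬validate_log → audit_patent); every ideal world satisfies validate_log or ¬validate_log, so in either case audit_patent holds — hence O(audit_patent).
With premise 6, O(audit_patent → ¬record_waiver), the K-axiom yields O(¬record_waiver).
Premise 11, O(¬certify_shipment → record_waiver), contraposes to O(¬record_waiver → certify_shipment); with O(¬record_waiver) we get O(certify_shipment).
Premise 4 is O(certify_shipment → escalate_policy); since O(certify_shipment), deontic closure gives O(escalate_policy).
Premise 1, O(post_bond → ¬escalate_policy), contraposes to O(escalate_policy → ¬post_bond); with O(escalate_policy) we get O(¬post_bond).
Premises 2, 5, 7, 8, 10 do not contribute to this derivation.
So O(¬post_bond) follows.

Yes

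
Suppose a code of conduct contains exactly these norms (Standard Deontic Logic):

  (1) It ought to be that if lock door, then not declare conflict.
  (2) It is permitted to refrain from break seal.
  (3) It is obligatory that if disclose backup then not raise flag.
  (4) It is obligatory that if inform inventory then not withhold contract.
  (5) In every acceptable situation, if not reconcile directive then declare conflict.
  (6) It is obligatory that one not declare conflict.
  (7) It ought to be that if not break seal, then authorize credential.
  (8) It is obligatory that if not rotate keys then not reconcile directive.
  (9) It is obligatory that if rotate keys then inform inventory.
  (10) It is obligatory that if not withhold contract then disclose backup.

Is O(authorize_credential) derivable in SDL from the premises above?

No

Premise 7 is O(¬break_seal → authorize_credential), but O(¬break_seal) is not derivable from the premises (the permission P(¬break_seal) asserts only ¬O(break_seal), not O(¬break_seal)), so it does not yield O(authorize_credential).
No other premise forces O(authorize_credential). An ideal world satisfying every premise can still have authorize_credential false, so O(authorize_credential) is not derivable.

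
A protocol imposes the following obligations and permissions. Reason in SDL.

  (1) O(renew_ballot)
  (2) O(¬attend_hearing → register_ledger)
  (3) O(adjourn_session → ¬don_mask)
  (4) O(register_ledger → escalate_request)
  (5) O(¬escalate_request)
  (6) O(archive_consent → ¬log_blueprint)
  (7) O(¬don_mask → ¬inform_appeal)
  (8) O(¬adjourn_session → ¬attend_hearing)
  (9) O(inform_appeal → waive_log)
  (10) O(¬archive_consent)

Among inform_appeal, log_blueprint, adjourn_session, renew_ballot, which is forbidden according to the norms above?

inform_appeal

From premise 5 we have O(¬escalate_request).
Premise 4 is O(register_ledger → escalate_request); contrapositively O(¬escalate_request → ¬register_ledger). Since O(¬escalate_request) holds, K gives O(¬register_ledger).
Premise 2, O(¬attend_hearing → register_ledger), contraposes to O(¬register_ledger → attend_hearing); with O(¬register_ledger) we get O(attend_hearing).
Premise 8 is O(¬adjourn_session → ¬attend_hearing); contrapositively O(attend_hearing → adjourn_session). Since O(attend_hearing) holds, K gives O(adjourn_session).
With premise 3, O(adjourn_session → ¬don_mask), the K-axiom yields O(¬don_mask).
Applying K to premise 7 (O(¬don_mask → ¬inform_appeal)) and O(¬don_mask) yields O(¬inform_appeal).
So O(¬inform_appeal) holds, i.e. inform_appeal is forbidden. None of the other listed options is forbidden under the premises.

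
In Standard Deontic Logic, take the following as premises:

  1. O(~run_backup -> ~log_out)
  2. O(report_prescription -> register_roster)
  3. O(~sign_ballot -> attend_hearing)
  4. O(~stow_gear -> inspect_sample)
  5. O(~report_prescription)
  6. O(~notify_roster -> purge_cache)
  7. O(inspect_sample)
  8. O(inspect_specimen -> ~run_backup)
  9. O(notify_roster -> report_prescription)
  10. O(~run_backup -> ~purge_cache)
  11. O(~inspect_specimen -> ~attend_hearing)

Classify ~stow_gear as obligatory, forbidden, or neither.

Neither

Premise 4 is O(~stow_gear -> inspect_sample); even if O(inspect_sample) held, inferring O(~stow_gear) would be affirming the consequent — invalid.
No premise or chain of K-axiom applications forces O(~stow_gear), and none forces O(stow_gear). So ~stow_gear is neither obligatory nor forbidden under these norms.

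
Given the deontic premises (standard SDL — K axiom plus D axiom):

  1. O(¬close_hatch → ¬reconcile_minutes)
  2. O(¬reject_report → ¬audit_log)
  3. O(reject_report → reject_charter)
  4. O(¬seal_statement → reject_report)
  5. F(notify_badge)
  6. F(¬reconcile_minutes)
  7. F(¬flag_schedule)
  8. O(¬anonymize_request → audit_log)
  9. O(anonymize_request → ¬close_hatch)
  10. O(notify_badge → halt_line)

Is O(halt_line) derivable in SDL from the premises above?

Premise 10 is O(notify_badge → halt_line), but O(notify_badge) is not derivable from the premises, so it does not yield O(halt_line).
No other premise forces O(halt_line). An ideal world satisfying every premise can still have halt_line false, so O(halt_line) is not derivable.

No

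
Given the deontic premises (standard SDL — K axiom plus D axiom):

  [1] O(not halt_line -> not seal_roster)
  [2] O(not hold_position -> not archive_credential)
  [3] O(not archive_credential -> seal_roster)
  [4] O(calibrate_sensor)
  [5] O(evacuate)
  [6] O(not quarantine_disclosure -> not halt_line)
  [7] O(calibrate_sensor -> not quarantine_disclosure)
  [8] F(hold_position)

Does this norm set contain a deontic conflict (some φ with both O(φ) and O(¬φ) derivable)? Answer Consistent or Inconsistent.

F(hold_position) at premise 8 means O(not hold_position).
Premise 2 is O(not hold_position -> not archive_credential); since O(not hold_position), deontic closure gives O(not archive_credential).
Premise 3 is O(not archive_credential -> seal_roster); since O(not archive_credential), deontic closure gives O(seal_roster).
Premise 1, O(not halt_line -> not seal_roster), contraposes to O(seal_roster -> halt_line); with O(seal_roster) we get O(halt_line).
Premise 6 is O(not quarantine_disclosure -> not halt_line); contrapositively O(halt_line -> quarantine_disclosure). Since O(halt_line) holds, K gives O(quarantine_disclosure).
The contrapositive of premise 7 (O(calibrate_sensor -> not quarantine_disclosure)) is O(quarantine_disclosure -> not calibrate_sensor), and O(quarantine_disclosure) is already established, so O(not calibrate_sensor).
Yet premise 4 states O(calibrate_sensor).
We now have both O(not calibrate_sensor) and O(calibrate_sensor) — calibrate_sensor is simultaneously obligatory and forbidden, violating the D-axiom.

Inconsistent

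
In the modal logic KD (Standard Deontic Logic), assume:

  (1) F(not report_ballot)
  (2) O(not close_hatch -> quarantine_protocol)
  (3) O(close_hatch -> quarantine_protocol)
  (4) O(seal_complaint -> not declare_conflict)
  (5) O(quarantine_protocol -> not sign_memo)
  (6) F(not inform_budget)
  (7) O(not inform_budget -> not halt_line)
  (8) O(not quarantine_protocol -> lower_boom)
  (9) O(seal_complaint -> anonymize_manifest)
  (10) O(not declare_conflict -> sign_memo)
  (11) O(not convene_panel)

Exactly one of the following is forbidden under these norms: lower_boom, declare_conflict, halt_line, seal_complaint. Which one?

seal_complaint

Premises 3 and 2 are O(close_hatch -> quarantine_protocol) and O(not close_hatch -> quarantine_protocol); every ideal world satisfies close_hatch or not close_hatch, so in either case quarantine_protocol holds — hence O(quarantine_protocol).
From O(quarantine_protocol) and premise 5, O(quarantine_protocol -> not sign_memo), we obtain O(not sign_memo).
The contrapositive of premise 10 (O(not declare_conflict -> sign_memo)) is O(not sign_memo -> declare_conflict), and O(not sign_memo) is already established, so O(declare_conflict).
Premise 4 is O(seal_complaint -> not declare_conflict); contrapositively O(declare_conflict -> not seal_complaint). Since O(declare_conflict) holds, K gives O(not seal_complaint).
So O(not seal_complaint) holds, i.e. seal_complaint is forbidden. None of the other listed options is forbidden under the premises.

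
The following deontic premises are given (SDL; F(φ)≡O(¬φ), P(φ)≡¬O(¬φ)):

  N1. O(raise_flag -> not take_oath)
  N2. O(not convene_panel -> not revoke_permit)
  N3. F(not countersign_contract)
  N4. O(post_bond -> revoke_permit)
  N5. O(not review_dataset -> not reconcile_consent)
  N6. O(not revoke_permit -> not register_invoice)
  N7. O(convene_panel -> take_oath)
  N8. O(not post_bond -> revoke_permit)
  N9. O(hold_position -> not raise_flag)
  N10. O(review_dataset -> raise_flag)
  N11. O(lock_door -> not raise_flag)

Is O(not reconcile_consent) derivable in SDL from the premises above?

Yes

Premises 4 and 8 cover both cases: O(post_bond -> revoke_permit) and O(not post_bond -> revoke_permit). Since post_bond ∨ not post_bond is a tautology, O(revoke_permit) follows.
Premise 2 is O(not convene_panel -> not revoke_permit); contrapositively O(revoke_permit -> convene_panel). Since O(revoke_permit) holds, K gives O(convene_panel).
From O(convene_panel) and premise 7, O(convene_panel -> take_oath), we obtain O(take_oath).
Premise 1, O(raise_flag -> not take_oath), contraposes to O(take_oath -> not raise_flag); with O(take_oath) we get O(not raise_flag).
The contrapositive of premise 10 (O(review_dataset -> raise_flag)) is O(not raise_flag -> not review_dataset), and O(not raise_flag) is already established, so O(not review_dataset).
With premise 5, O(not review_dataset -> not reconcile_consent), the K-axiom yields O(not reconcile_consent).
Premises 3, 6, 9, 11 do not contribute to this derivation.
So O(not reconcile_consent) follows.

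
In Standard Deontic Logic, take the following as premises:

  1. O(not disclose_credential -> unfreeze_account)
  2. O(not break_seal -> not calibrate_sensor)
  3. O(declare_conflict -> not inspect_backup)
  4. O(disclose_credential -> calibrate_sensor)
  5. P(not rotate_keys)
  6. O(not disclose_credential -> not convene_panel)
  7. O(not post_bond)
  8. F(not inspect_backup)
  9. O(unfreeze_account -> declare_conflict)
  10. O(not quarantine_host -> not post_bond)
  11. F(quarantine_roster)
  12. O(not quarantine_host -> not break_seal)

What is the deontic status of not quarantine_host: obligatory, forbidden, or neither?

F(not inspect_backup) at premise 8 means O(inspect_backup).
Premise 3, O(declare_conflict -> not inspect_backup), contraposes to O(inspect_backup -> not declare_conflict); with O(inspect_backup) we get O(not declare_conflict).
Premise 9, O(unfreeze_account -> declare_conflict), contraposes to O(not declare_conflict -> not unfreeze_account); with O(not declare_conflict) we get O(not unfreeze_account).
Premise 1 is O(not disclose_credential -> unfreeze_account); contrapositively O(not unfreeze_account -> disclose_credential). Since O(not unfreeze_account) holds, K gives O(disclose_credential).
From O(disclose_credential) and premise 4, O(disclose_credential -> calibrate_sensor), we obtain O(calibrate_sensor).
The contrapositive of premise 2 (O(not break_seal -> not calibrate_sensor)) is O(calibrate_sensor -> break_seal), and O(calibrate_sensor) is already established, so O(break_seal).
The contrapositive of premise 12 (O(not quarantine_host -> not break_seal)) is O(break_seal -> quarantine_host), and O(break_seal) is already established, so O(quarantine_host).
Premises 5, 6, 7, 10, 11 do not contribute to this derivation.
Thus O(quarantine_host), which is F(not quarantine_host): not quarantine_host is forbidden.

Forbidden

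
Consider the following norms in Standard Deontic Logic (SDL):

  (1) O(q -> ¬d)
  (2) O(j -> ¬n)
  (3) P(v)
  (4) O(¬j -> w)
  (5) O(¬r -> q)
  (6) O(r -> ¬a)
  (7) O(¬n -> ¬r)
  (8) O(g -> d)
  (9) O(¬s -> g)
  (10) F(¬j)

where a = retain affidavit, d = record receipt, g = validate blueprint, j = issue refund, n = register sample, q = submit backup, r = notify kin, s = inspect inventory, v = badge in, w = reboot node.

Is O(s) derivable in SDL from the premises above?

Premise 10, F(¬j), is equivalent to O(j).
Premise 2 is O(j -> ¬n); since O(j), deontic closure gives O(¬n).
Premise 7 is O(¬n -> ¬r); since O(¬n), deontic closure gives O(¬r).
Premise 5 is O(¬r -> q); since O(¬r), deontic closure gives O(q).
Premise 1 is O(q -> ¬d); since O(q), deontic closure gives O(¬d).
Premise 8, O(g -> d), contraposes to O(¬d -> ¬g); with O(¬d) we get O(¬g).
Premise 9 is O(¬s -> g); contrapositively O(¬g -> s). Since O(¬g) holds, K gives O(s).
Premises 3, 4, 6 do not contribute to this derivation.
So O(s) follows.

Yes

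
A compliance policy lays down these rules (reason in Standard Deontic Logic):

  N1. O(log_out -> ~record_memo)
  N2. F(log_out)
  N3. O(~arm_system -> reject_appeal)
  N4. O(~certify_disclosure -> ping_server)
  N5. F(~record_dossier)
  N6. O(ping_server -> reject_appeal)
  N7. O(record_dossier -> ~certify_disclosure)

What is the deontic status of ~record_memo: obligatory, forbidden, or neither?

Neither

Premise 1 is O(log_out -> ~record_memo), but O(log_out) is not derivable from the premises, so it does not yield O(~record_memo).
No premise or chain of K-axiom applications forces O(~record_memo), and none forces O(record_memo). So ~record_memo is neither obligatory nor forbidden under these norms.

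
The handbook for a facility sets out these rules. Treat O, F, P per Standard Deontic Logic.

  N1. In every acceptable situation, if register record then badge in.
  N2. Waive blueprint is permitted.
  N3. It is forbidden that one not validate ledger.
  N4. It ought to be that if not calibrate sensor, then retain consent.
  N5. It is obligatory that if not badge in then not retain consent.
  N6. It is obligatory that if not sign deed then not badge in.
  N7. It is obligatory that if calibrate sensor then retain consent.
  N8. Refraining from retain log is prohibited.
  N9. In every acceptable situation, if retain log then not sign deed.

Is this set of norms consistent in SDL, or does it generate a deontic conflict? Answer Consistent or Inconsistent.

Premises 4 and 7 cover both cases: O(¬calibrate_sensor → retain_consent) and O(calibrate_sensor → retain_consent). Since ¬calibrate_sensor ∨ calibrate_sensor is a tautology, O(retain_consent) follows.
The contrapositive of premise 5 (O(¬badge_in → ¬retain_consent)) is O(retain_consent → badge_in), and O(retain_consent) is already established, so O(badge_in).
The contrapositive of premise 6 (O(¬sign_deed → ¬badge_in)) is O(badge_in → sign_deed), and O(badge_in) is already established, so O(sign_deed).
Premise 9 is O(retain_log → ¬sign_deed); contrapositively O(sign_deed → ¬retain_log). Since O(sign_deed) holds, K gives O(¬retain_log).
However, F(¬retain_log) at premise 8 amounts to O(retain_log).
We now have both O(¬retain_log) and O(retain_log) — retain_log is simultaneously obligatory and forbidden, violating the D-axiom.

Inconsistent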